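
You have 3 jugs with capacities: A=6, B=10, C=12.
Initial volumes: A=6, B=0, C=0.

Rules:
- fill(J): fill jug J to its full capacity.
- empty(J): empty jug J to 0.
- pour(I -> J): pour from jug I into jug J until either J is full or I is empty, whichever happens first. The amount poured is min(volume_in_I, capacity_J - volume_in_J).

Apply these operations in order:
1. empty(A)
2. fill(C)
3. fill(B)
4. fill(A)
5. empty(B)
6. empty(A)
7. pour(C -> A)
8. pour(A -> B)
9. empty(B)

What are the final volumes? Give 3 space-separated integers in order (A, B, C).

Step 1: empty(A) -> (A=0 B=0 C=0)
Step 2: fill(C) -> (A=0 B=0 C=12)
Step 3: fill(B) -> (A=0 B=10 C=12)
Step 4: fill(A) -> (A=6 B=10 C=12)
Step 5: empty(B) -> (A=6 B=0 C=12)
Step 6: empty(A) -> (A=0 B=0 C=12)
Step 7: pour(C -> A) -> (A=6 B=0 C=6)
Step 8: pour(A -> B) -> (A=0 B=6 C=6)
Step 9: empty(B) -> (A=0 B=0 C=6)

Answer: 0 0 6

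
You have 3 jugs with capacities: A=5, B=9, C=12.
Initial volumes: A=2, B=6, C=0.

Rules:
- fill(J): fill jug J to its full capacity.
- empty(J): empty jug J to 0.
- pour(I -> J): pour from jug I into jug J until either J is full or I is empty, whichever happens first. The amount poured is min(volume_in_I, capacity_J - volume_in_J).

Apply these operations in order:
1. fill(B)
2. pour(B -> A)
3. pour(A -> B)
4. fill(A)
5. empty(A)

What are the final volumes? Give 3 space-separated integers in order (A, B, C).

Answer: 0 9 0

Derivation:
Step 1: fill(B) -> (A=2 B=9 C=0)
Step 2: pour(B -> A) -> (A=5 B=6 C=0)
Step 3: pour(A -> B) -> (A=2 B=9 C=0)
Step 4: fill(A) -> (A=5 B=9 C=0)
Step 5: empty(A) -> (A=0 B=9 C=0)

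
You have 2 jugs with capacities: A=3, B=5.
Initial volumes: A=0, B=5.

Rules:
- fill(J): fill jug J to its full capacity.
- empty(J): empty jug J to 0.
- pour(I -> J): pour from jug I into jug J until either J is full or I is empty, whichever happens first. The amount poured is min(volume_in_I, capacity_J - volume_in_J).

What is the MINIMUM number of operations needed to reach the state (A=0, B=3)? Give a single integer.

BFS from (A=0, B=5). One shortest path:
  1. fill(A) -> (A=3 B=5)
  2. empty(B) -> (A=3 B=0)
  3. pour(A -> B) -> (A=0 B=3)
Reached target in 3 moves.

Answer: 3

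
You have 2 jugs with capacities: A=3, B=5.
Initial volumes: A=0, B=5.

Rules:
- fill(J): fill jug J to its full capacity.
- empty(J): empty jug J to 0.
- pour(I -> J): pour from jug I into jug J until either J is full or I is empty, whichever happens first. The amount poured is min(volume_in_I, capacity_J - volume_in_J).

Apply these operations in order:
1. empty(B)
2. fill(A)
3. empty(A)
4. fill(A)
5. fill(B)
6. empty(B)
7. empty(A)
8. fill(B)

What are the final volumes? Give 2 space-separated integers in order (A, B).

Answer: 0 5

Derivation:
Step 1: empty(B) -> (A=0 B=0)
Step 2: fill(A) -> (A=3 B=0)
Step 3: empty(A) -> (A=0 B=0)
Step 4: fill(A) -> (A=3 B=0)
Step 5: fill(B) -> (A=3 B=5)
Step 6: empty(B) -> (A=3 B=0)
Step 7: empty(A) -> (A=0 B=0)
Step 8: fill(B) -> (A=0 B=5)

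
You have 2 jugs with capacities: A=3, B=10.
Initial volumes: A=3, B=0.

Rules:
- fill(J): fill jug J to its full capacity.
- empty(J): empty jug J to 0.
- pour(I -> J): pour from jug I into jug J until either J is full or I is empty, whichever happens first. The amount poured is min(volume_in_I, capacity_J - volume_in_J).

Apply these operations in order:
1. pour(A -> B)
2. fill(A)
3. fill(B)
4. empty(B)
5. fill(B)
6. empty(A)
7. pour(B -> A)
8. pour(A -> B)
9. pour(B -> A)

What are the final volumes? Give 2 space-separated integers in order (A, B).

Step 1: pour(A -> B) -> (A=0 B=3)
Step 2: fill(A) -> (A=3 B=3)
Step 3: fill(B) -> (A=3 B=10)
Step 4: empty(B) -> (A=3 B=0)
Step 5: fill(B) -> (A=3 B=10)
Step 6: empty(A) -> (A=0 B=10)
Step 7: pour(B -> A) -> (A=3 B=7)
Step 8: pour(A -> B) -> (A=0 B=10)
Step 9: pour(B -> A) -> (A=3 B=7)

Answer: 3 7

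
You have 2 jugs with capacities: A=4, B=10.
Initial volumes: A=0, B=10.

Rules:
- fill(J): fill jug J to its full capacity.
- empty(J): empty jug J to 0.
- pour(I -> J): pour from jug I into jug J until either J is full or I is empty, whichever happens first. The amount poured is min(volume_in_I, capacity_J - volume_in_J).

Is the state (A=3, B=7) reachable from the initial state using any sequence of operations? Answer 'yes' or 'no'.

BFS explored all 14 reachable states.
Reachable set includes: (0,0), (0,2), (0,4), (0,6), (0,8), (0,10), (2,0), (2,10), (4,0), (4,2), (4,4), (4,6) ...
Target (A=3, B=7) not in reachable set → no.

Answer: no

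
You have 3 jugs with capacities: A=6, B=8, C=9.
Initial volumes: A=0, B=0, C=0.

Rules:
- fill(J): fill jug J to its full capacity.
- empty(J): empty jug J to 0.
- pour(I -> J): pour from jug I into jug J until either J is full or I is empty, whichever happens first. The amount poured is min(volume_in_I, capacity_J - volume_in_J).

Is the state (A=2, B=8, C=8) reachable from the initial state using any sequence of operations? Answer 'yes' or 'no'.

Answer: yes

Derivation:
BFS from (A=0, B=0, C=0):
  1. fill(B) -> (A=0 B=8 C=0)
  2. pour(B -> A) -> (A=6 B=2 C=0)
  3. empty(A) -> (A=0 B=2 C=0)
  4. pour(B -> A) -> (A=2 B=0 C=0)
  5. fill(B) -> (A=2 B=8 C=0)
  6. pour(B -> C) -> (A=2 B=0 C=8)
  7. fill(B) -> (A=2 B=8 C=8)
Target reached → yes.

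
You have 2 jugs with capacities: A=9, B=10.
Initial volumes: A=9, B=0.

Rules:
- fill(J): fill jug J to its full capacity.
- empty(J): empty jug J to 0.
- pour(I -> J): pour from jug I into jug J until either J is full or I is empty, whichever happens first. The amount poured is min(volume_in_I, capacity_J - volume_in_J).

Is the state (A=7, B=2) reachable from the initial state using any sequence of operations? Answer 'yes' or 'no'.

Answer: no

Derivation:
BFS explored all 38 reachable states.
Reachable set includes: (0,0), (0,1), (0,2), (0,3), (0,4), (0,5), (0,6), (0,7), (0,8), (0,9), (0,10), (1,0) ...
Target (A=7, B=2) not in reachable set → no.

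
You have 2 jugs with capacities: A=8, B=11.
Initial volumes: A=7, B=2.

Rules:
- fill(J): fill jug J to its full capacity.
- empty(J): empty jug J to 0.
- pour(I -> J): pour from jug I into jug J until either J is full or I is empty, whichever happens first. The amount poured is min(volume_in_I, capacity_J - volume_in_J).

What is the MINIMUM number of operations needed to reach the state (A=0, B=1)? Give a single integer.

Answer: 2

Derivation:
BFS from (A=7, B=2). One shortest path:
  1. pour(B -> A) -> (A=8 B=1)
  2. empty(A) -> (A=0 B=1)
Reached target in 2 moves.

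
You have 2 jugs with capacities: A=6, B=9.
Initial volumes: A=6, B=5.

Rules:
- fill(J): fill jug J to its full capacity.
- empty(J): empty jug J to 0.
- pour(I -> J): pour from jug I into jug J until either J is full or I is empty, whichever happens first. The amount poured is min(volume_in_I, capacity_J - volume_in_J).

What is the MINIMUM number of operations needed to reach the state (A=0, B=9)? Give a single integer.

BFS from (A=6, B=5). One shortest path:
  1. empty(A) -> (A=0 B=5)
  2. fill(B) -> (A=0 B=9)
Reached target in 2 moves.

Answer: 2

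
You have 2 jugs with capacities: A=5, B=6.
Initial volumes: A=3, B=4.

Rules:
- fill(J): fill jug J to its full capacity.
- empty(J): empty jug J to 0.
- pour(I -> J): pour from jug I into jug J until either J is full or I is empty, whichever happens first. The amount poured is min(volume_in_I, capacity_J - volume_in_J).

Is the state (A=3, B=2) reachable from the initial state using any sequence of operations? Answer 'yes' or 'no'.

BFS explored all 23 reachable states.
Reachable set includes: (0,0), (0,1), (0,2), (0,3), (0,4), (0,5), (0,6), (1,0), (1,6), (2,0), (2,6), (3,0) ...
Target (A=3, B=2) not in reachable set → no.

Answer: no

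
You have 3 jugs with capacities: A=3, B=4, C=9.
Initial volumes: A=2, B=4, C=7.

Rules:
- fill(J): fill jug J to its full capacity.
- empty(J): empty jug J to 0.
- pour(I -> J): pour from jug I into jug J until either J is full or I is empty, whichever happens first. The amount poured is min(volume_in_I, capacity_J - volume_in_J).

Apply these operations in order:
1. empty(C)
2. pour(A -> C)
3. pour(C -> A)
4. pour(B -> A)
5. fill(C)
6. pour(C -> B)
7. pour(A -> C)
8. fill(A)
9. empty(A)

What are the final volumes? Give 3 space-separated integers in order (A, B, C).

Answer: 0 4 9

Derivation:
Step 1: empty(C) -> (A=2 B=4 C=0)
Step 2: pour(A -> C) -> (A=0 B=4 C=2)
Step 3: pour(C -> A) -> (A=2 B=4 C=0)
Step 4: pour(B -> A) -> (A=3 B=3 C=0)
Step 5: fill(C) -> (A=3 B=3 C=9)
Step 6: pour(C -> B) -> (A=3 B=4 C=8)
Step 7: pour(A -> C) -> (A=2 B=4 C=9)
Step 8: fill(A) -> (A=3 B=4 C=9)
Step 9: empty(A) -> (A=0 B=4 C=9)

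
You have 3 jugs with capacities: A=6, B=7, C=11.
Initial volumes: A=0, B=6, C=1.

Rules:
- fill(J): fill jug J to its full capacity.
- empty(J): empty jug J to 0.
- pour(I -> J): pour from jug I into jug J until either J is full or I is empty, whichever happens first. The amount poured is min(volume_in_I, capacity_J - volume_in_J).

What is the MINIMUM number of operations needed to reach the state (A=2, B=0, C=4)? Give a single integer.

BFS from (A=0, B=6, C=1). One shortest path:
  1. fill(A) -> (A=6 B=6 C=1)
  2. pour(B -> C) -> (A=6 B=0 C=7)
  3. pour(A -> C) -> (A=2 B=0 C=11)
  4. pour(C -> B) -> (A=2 B=7 C=4)
  5. empty(B) -> (A=2 B=0 C=4)
Reached target in 5 moves.

Answer: 5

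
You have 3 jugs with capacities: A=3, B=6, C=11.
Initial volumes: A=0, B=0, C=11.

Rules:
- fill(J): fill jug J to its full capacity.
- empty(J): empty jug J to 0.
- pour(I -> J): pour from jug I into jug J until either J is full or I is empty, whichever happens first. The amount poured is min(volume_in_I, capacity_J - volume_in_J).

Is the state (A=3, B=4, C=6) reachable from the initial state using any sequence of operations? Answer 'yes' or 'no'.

BFS from (A=0, B=0, C=11):
  1. fill(B) -> (A=0 B=6 C=11)
  2. empty(C) -> (A=0 B=6 C=0)
  3. pour(B -> C) -> (A=0 B=0 C=6)
  4. fill(B) -> (A=0 B=6 C=6)
  5. pour(B -> C) -> (A=0 B=1 C=11)
  6. empty(C) -> (A=0 B=1 C=0)
  7. pour(B -> A) -> (A=1 B=0 C=0)
  8. fill(B) -> (A=1 B=6 C=0)
  9. pour(B -> C) -> (A=1 B=0 C=6)
  10. fill(B) -> (A=1 B=6 C=6)
  11. pour(B -> A) -> (A=3 B=4 C=6)
Target reached → yes.

Answer: yes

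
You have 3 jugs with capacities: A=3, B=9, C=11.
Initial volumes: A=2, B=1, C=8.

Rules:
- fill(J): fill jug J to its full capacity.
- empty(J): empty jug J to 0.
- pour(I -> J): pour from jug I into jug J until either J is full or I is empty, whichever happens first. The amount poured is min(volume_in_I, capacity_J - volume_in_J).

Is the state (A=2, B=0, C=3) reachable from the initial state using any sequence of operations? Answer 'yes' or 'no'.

Answer: yes

Derivation:
BFS from (A=2, B=1, C=8):
  1. fill(C) -> (A=2 B=1 C=11)
  2. pour(C -> B) -> (A=2 B=9 C=3)
  3. empty(B) -> (A=2 B=0 C=3)
Target reached → yes.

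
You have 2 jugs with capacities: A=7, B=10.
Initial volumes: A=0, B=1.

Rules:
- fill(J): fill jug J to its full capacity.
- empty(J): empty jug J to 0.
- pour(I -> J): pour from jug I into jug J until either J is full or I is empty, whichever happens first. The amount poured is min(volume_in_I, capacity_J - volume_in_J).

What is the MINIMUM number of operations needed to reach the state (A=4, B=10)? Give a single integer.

BFS from (A=0, B=1). One shortest path:
  1. fill(A) -> (A=7 B=1)
  2. empty(B) -> (A=7 B=0)
  3. pour(A -> B) -> (A=0 B=7)
  4. fill(A) -> (A=7 B=7)
  5. pour(A -> B) -> (A=4 B=10)
Reached target in 5 moves.

Answer: 5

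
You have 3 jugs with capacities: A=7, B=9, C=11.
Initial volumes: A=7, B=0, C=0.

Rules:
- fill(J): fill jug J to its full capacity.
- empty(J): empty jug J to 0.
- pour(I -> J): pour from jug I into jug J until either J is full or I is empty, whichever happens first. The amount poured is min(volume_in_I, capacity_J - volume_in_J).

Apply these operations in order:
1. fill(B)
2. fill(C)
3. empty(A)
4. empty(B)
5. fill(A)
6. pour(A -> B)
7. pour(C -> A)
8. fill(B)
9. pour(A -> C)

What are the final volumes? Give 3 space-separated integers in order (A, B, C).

Step 1: fill(B) -> (A=7 B=9 C=0)
Step 2: fill(C) -> (A=7 B=9 C=11)
Step 3: empty(A) -> (A=0 B=9 C=11)
Step 4: empty(B) -> (A=0 B=0 C=11)
Step 5: fill(A) -> (A=7 B=0 C=11)
Step 6: pour(A -> B) -> (A=0 B=7 C=11)
Step 7: pour(C -> A) -> (A=7 B=7 C=4)
Step 8: fill(B) -> (A=7 B=9 C=4)
Step 9: pour(A -> C) -> (A=0 B=9 C=11)

Answer: 0 9 11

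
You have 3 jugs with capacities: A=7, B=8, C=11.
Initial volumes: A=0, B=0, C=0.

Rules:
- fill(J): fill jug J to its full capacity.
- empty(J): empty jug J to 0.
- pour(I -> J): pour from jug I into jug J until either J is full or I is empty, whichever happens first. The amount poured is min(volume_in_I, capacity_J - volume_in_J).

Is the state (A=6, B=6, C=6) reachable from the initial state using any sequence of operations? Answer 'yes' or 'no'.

BFS explored all 444 reachable states.
Reachable set includes: (0,0,0), (0,0,1), (0,0,2), (0,0,3), (0,0,4), (0,0,5), (0,0,6), (0,0,7), (0,0,8), (0,0,9), (0,0,10), (0,0,11) ...
Target (A=6, B=6, C=6) not in reachable set → no.

Answer: no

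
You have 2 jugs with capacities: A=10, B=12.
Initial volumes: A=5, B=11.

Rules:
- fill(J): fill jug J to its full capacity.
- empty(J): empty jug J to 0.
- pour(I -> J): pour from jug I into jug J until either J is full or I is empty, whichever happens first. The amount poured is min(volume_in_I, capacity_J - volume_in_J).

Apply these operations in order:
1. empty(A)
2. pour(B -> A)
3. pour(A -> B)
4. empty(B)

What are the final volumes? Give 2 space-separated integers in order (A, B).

Answer: 0 0

Derivation:
Step 1: empty(A) -> (A=0 B=11)
Step 2: pour(B -> A) -> (A=10 B=1)
Step 3: pour(A -> B) -> (A=0 B=11)
Step 4: empty(B) -> (A=0 B=0)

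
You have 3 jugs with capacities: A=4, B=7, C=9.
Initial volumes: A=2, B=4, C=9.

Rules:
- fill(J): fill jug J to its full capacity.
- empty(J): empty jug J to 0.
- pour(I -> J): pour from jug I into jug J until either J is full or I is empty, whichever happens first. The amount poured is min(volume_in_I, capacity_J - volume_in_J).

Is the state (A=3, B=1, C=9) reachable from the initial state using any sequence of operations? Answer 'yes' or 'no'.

BFS from (A=2, B=4, C=9):
  1. empty(C) -> (A=2 B=4 C=0)
  2. pour(B -> C) -> (A=2 B=0 C=4)
  3. fill(B) -> (A=2 B=7 C=4)
  4. pour(B -> A) -> (A=4 B=5 C=4)
  5. pour(A -> C) -> (A=0 B=5 C=8)
  6. pour(B -> A) -> (A=4 B=1 C=8)
  7. pour(A -> C) -> (A=3 B=1 C=9)
Target reached → yes.

Answer: yes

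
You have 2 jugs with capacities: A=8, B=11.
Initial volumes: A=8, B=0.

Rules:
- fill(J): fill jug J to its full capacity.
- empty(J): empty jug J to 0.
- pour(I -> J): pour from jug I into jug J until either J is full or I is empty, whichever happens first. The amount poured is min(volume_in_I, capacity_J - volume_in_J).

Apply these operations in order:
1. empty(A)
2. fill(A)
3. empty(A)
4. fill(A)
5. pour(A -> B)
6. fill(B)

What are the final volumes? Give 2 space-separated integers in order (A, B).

Answer: 0 11

Derivation:
Step 1: empty(A) -> (A=0 B=0)
Step 2: fill(A) -> (A=8 B=0)
Step 3: empty(A) -> (A=0 B=0)
Step 4: fill(A) -> (A=8 B=0)
Step 5: pour(A -> B) -> (A=0 B=8)
Step 6: fill(B) -> (A=0 B=11)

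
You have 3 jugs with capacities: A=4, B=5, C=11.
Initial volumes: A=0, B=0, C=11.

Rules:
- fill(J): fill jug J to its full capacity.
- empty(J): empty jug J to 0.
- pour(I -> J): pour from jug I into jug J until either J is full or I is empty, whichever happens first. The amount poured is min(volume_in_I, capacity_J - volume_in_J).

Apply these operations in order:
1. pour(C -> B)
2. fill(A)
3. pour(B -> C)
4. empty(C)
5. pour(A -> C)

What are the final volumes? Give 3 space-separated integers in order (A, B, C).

Step 1: pour(C -> B) -> (A=0 B=5 C=6)
Step 2: fill(A) -> (A=4 B=5 C=6)
Step 3: pour(B -> C) -> (A=4 B=0 C=11)
Step 4: empty(C) -> (A=4 B=0 C=0)
Step 5: pour(A -> C) -> (A=0 B=0 C=4)

Answer: 0 0 4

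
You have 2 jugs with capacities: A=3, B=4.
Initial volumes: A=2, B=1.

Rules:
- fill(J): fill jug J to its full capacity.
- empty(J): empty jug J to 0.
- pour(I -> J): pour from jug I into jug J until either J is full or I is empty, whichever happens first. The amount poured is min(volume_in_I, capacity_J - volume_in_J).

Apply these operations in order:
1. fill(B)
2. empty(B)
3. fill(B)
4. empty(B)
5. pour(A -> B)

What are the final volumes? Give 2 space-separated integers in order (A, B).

Answer: 0 2

Derivation:
Step 1: fill(B) -> (A=2 B=4)
Step 2: empty(B) -> (A=2 B=0)
Step 3: fill(B) -> (A=2 B=4)
Step 4: empty(B) -> (A=2 B=0)
Step 5: pour(A -> B) -> (A=0 B=2)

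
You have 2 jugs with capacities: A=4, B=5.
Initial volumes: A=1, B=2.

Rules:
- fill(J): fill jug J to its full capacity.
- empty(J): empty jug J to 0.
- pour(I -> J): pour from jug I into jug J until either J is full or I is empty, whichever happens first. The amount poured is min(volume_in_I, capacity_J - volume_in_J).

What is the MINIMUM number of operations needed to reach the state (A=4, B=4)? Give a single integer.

BFS from (A=1, B=2). One shortest path:
  1. pour(B -> A) -> (A=3 B=0)
  2. fill(B) -> (A=3 B=5)
  3. pour(B -> A) -> (A=4 B=4)
Reached target in 3 moves.

Answer: 3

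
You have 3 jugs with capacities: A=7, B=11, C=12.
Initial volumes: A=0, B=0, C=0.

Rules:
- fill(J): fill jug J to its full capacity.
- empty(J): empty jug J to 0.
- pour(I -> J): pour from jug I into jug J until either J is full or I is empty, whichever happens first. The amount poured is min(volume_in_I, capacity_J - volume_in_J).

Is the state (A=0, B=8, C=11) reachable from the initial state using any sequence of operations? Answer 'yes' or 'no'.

BFS from (A=0, B=0, C=0):
  1. fill(C) -> (A=0 B=0 C=12)
  2. pour(C -> B) -> (A=0 B=11 C=1)
  3. pour(C -> A) -> (A=1 B=11 C=0)
  4. pour(B -> C) -> (A=1 B=0 C=11)
  5. pour(A -> B) -> (A=0 B=1 C=11)
  6. fill(A) -> (A=7 B=1 C=11)
  7. pour(A -> B) -> (A=0 B=8 C=11)
Target reached → yes.

Answer: yes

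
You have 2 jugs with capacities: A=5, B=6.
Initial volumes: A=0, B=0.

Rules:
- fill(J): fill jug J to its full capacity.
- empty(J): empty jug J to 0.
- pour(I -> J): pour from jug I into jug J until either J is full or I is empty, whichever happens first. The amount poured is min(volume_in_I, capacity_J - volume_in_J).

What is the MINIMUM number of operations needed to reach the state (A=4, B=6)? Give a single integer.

Answer: 4

Derivation:
BFS from (A=0, B=0). One shortest path:
  1. fill(A) -> (A=5 B=0)
  2. pour(A -> B) -> (A=0 B=5)
  3. fill(A) -> (A=5 B=5)
  4. pour(A -> B) -> (A=4 B=6)
Reached target in 4 moves.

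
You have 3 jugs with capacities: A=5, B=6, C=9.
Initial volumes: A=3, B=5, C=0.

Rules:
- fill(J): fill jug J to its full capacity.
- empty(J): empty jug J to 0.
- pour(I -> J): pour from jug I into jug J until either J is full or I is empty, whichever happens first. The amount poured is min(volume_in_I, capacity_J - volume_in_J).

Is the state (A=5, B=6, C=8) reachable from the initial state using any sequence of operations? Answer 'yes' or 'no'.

Answer: yes

Derivation:
BFS from (A=3, B=5, C=0):
  1. fill(A) -> (A=5 B=5 C=0)
  2. fill(C) -> (A=5 B=5 C=9)
  3. pour(C -> B) -> (A=5 B=6 C=8)
Target reached → yes.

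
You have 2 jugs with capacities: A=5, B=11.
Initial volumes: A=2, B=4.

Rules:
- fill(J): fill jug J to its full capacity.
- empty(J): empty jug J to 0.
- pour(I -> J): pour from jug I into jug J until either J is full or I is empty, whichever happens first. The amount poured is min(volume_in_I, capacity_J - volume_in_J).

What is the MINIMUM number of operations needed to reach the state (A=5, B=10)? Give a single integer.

BFS from (A=2, B=4). One shortest path:
  1. empty(A) -> (A=0 B=4)
  2. pour(B -> A) -> (A=4 B=0)
  3. fill(B) -> (A=4 B=11)
  4. pour(B -> A) -> (A=5 B=10)
Reached target in 4 moves.

Answer: 4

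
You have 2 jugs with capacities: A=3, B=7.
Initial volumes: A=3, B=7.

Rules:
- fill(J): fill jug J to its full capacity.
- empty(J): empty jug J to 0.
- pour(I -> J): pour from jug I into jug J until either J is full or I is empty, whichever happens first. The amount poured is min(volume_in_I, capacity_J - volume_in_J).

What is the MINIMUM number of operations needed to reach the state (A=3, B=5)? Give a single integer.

BFS from (A=3, B=7). One shortest path:
  1. empty(A) -> (A=0 B=7)
  2. pour(B -> A) -> (A=3 B=4)
  3. empty(A) -> (A=0 B=4)
  4. pour(B -> A) -> (A=3 B=1)
  5. empty(A) -> (A=0 B=1)
  6. pour(B -> A) -> (A=1 B=0)
  7. fill(B) -> (A=1 B=7)
  8. pour(B -> A) -> (A=3 B=5)
Reached target in 8 moves.

Answer: 8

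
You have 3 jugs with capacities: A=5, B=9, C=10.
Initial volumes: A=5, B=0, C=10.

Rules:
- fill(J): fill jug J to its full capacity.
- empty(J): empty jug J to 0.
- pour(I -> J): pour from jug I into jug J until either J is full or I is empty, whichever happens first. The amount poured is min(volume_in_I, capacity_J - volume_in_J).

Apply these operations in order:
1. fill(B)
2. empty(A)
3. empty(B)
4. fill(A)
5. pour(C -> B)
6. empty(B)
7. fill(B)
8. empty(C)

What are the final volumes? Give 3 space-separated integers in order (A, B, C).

Answer: 5 9 0

Derivation:
Step 1: fill(B) -> (A=5 B=9 C=10)
Step 2: empty(A) -> (A=0 B=9 C=10)
Step 3: empty(B) -> (A=0 B=0 C=10)
Step 4: fill(A) -> (A=5 B=0 C=10)
Step 5: pour(C -> B) -> (A=5 B=9 C=1)
Step 6: empty(B) -> (A=5 B=0 C=1)
Step 7: fill(B) -> (A=5 B=9 C=1)
Step 8: empty(C) -> (A=5 B=9 C=0)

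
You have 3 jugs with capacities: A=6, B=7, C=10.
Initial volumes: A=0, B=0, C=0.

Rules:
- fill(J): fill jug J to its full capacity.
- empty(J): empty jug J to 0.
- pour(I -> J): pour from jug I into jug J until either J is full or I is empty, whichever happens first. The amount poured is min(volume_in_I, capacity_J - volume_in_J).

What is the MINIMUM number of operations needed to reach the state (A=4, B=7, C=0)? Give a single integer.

Answer: 5

Derivation:
BFS from (A=0, B=0, C=0). One shortest path:
  1. fill(B) -> (A=0 B=7 C=0)
  2. fill(C) -> (A=0 B=7 C=10)
  3. pour(C -> A) -> (A=6 B=7 C=4)
  4. empty(A) -> (A=0 B=7 C=4)
  5. pour(C -> A) -> (A=4 B=7 C=0)
Reached target in 5 moves.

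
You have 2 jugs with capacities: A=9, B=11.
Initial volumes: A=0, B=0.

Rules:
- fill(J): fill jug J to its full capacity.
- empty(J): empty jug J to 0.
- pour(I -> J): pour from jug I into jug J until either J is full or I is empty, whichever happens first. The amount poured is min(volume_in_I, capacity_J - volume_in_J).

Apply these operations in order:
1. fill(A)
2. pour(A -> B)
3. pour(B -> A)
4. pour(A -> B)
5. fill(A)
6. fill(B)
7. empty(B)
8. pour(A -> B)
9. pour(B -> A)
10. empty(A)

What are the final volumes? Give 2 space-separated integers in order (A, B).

Step 1: fill(A) -> (A=9 B=0)
Step 2: pour(A -> B) -> (A=0 B=9)
Step 3: pour(B -> A) -> (A=9 B=0)
Step 4: pour(A -> B) -> (A=0 B=9)
Step 5: fill(A) -> (A=9 B=9)
Step 6: fill(B) -> (A=9 B=11)
Step 7: empty(B) -> (A=9 B=0)
Step 8: pour(A -> B) -> (A=0 B=9)
Step 9: pour(B -> A) -> (A=9 B=0)
Step 10: empty(A) -> (A=0 B=0)

Answer: 0 0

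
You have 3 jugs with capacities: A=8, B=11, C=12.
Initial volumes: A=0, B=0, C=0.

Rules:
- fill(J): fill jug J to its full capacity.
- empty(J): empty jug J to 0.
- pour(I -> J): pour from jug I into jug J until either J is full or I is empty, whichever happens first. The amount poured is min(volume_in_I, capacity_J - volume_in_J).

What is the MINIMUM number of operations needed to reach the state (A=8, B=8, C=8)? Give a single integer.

Answer: 5

Derivation:
BFS from (A=0, B=0, C=0). One shortest path:
  1. fill(A) -> (A=8 B=0 C=0)
  2. pour(A -> B) -> (A=0 B=8 C=0)
  3. fill(A) -> (A=8 B=8 C=0)
  4. pour(A -> C) -> (A=0 B=8 C=8)
  5. fill(A) -> (A=8 B=8 C=8)
Reached target in 5 moves.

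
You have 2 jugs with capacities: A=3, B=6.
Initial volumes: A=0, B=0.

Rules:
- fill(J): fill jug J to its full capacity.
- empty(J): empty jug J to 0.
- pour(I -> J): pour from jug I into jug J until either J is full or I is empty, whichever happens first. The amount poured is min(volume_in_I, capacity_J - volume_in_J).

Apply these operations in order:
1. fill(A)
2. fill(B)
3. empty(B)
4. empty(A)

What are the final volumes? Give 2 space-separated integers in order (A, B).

Step 1: fill(A) -> (A=3 B=0)
Step 2: fill(B) -> (A=3 B=6)
Step 3: empty(B) -> (A=3 B=0)
Step 4: empty(A) -> (A=0 B=0)

Answer: 0 0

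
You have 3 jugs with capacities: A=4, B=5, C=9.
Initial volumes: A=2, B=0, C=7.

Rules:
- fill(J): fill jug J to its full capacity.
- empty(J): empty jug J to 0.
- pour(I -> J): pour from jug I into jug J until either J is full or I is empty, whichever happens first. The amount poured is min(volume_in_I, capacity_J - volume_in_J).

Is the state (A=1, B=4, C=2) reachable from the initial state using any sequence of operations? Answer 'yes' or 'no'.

BFS explored all 204 reachable states.
Reachable set includes: (0,0,0), (0,0,1), (0,0,2), (0,0,3), (0,0,4), (0,0,5), (0,0,6), (0,0,7), (0,0,8), (0,0,9), (0,1,0), (0,1,1) ...
Target (A=1, B=4, C=2) not in reachable set → no.

Answer: no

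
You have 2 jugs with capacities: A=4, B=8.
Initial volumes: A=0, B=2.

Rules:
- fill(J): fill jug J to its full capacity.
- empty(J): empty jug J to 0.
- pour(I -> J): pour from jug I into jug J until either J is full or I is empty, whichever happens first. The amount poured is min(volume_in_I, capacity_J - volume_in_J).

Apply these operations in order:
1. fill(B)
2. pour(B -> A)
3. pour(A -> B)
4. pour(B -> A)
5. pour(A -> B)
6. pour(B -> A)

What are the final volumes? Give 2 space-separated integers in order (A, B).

Answer: 4 4

Derivation:
Step 1: fill(B) -> (A=0 B=8)
Step 2: pour(B -> A) -> (A=4 B=4)
Step 3: pour(A -> B) -> (A=0 B=8)
Step 4: pour(B -> A) -> (A=4 B=4)
Step 5: pour(A -> B) -> (A=0 B=8)
Step 6: pour(B -> A) -> (A=4 B=4)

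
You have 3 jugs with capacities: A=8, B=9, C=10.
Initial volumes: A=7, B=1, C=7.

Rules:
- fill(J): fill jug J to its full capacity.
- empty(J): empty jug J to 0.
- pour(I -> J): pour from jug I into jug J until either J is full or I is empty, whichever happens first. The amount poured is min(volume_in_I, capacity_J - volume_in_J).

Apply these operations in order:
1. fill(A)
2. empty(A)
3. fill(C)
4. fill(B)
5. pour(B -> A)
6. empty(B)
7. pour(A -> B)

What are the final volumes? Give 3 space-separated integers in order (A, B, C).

Answer: 0 8 10

Derivation:
Step 1: fill(A) -> (A=8 B=1 C=7)
Step 2: empty(A) -> (A=0 B=1 C=7)
Step 3: fill(C) -> (A=0 B=1 C=10)
Step 4: fill(B) -> (A=0 B=9 C=10)
Step 5: pour(B -> A) -> (A=8 B=1 C=10)
Step 6: empty(B) -> (A=8 B=0 C=10)
Step 7: pour(A -> B) -> (A=0 B=8 C=10)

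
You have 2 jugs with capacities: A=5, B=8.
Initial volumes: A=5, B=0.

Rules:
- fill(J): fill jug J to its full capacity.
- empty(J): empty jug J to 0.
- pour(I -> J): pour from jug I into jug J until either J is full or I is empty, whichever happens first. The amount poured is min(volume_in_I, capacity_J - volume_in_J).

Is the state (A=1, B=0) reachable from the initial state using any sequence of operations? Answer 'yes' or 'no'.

Answer: yes

Derivation:
BFS from (A=5, B=0):
  1. empty(A) -> (A=0 B=0)
  2. fill(B) -> (A=0 B=8)
  3. pour(B -> A) -> (A=5 B=3)
  4. empty(A) -> (A=0 B=3)
  5. pour(B -> A) -> (A=3 B=0)
  6. fill(B) -> (A=3 B=8)
  7. pour(B -> A) -> (A=5 B=6)
  8. empty(A) -> (A=0 B=6)
  9. pour(B -> A) -> (A=5 B=1)
  10. empty(A) -> (A=0 B=1)
  11. pour(B -> A) -> (A=1 B=0)
Target reached → yes.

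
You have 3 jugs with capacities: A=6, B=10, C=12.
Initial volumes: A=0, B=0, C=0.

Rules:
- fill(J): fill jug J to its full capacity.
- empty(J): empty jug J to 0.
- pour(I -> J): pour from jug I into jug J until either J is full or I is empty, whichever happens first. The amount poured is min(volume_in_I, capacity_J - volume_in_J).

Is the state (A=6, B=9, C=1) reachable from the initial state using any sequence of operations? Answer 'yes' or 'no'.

BFS explored all 128 reachable states.
Reachable set includes: (0,0,0), (0,0,2), (0,0,4), (0,0,6), (0,0,8), (0,0,10), (0,0,12), (0,2,0), (0,2,2), (0,2,4), (0,2,6), (0,2,8) ...
Target (A=6, B=9, C=1) not in reachable set → no.

Answer: no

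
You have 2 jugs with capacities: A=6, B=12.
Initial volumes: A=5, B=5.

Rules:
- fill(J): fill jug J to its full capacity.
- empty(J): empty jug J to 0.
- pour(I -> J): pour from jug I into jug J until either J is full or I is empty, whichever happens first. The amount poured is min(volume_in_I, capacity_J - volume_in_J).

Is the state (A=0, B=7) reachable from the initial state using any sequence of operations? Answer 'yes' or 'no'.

BFS explored all 19 reachable states.
Reachable set includes: (0,0), (0,4), (0,5), (0,6), (0,10), (0,11), (0,12), (4,0), (4,12), (5,0), (5,5), (5,12) ...
Target (A=0, B=7) not in reachable set → no.

Answer: no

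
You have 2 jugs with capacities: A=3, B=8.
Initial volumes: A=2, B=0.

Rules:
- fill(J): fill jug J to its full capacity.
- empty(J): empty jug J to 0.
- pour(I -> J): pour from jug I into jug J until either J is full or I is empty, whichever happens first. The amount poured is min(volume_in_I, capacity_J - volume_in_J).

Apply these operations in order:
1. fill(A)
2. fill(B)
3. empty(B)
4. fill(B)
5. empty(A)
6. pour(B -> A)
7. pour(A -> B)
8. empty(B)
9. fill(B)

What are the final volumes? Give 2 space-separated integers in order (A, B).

Step 1: fill(A) -> (A=3 B=0)
Step 2: fill(B) -> (A=3 B=8)
Step 3: empty(B) -> (A=3 B=0)
Step 4: fill(B) -> (A=3 B=8)
Step 5: empty(A) -> (A=0 B=8)
Step 6: pour(B -> A) -> (A=3 B=5)
Step 7: pour(A -> B) -> (A=0 B=8)
Step 8: empty(B) -> (A=0 B=0)
Step 9: fill(B) -> (A=0 B=8)

Answer: 0 8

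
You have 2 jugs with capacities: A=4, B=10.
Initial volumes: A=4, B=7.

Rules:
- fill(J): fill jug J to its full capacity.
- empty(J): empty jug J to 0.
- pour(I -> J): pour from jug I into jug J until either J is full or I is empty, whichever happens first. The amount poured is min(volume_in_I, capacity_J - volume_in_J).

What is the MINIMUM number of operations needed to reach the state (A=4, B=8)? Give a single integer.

Answer: 5

Derivation:
BFS from (A=4, B=7). One shortest path:
  1. empty(B) -> (A=4 B=0)
  2. pour(A -> B) -> (A=0 B=4)
  3. fill(A) -> (A=4 B=4)
  4. pour(A -> B) -> (A=0 B=8)
  5. fill(A) -> (A=4 B=8)
Reached target in 5 moves.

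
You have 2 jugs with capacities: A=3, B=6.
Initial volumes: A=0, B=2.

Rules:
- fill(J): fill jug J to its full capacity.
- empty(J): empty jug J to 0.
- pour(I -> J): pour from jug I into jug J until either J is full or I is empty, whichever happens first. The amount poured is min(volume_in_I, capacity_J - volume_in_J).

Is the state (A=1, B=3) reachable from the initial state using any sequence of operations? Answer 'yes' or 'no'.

Answer: no

Derivation:
BFS explored all 12 reachable states.
Reachable set includes: (0,0), (0,2), (0,3), (0,5), (0,6), (2,0), (2,6), (3,0), (3,2), (3,3), (3,5), (3,6)
Target (A=1, B=3) not in reachable set → no.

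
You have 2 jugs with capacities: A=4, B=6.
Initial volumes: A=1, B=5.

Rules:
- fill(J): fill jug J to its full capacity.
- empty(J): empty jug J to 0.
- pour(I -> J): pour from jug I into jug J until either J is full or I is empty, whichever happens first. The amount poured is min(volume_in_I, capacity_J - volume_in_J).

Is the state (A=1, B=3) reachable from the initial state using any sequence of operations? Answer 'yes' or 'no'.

Answer: no

Derivation:
BFS explored all 21 reachable states.
Reachable set includes: (0,0), (0,1), (0,2), (0,3), (0,4), (0,5), (0,6), (1,0), (1,5), (1,6), (2,0), (2,6) ...
Target (A=1, B=3) not in reachable set → no.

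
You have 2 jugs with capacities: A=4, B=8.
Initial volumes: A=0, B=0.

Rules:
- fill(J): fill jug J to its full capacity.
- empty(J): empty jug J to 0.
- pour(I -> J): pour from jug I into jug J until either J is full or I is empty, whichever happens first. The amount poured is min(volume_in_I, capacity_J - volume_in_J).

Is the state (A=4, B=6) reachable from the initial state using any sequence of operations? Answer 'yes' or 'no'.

Answer: no

Derivation:
BFS explored all 6 reachable states.
Reachable set includes: (0,0), (0,4), (0,8), (4,0), (4,4), (4,8)
Target (A=4, B=6) not in reachable set → no.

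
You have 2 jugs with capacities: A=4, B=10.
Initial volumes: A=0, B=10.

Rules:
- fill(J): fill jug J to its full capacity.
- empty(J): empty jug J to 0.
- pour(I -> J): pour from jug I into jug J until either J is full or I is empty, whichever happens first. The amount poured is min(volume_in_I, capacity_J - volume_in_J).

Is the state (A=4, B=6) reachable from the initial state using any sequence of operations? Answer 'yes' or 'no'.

BFS from (A=0, B=10):
  1. pour(B -> A) -> (A=4 B=6)
Target reached → yes.

Answer: yes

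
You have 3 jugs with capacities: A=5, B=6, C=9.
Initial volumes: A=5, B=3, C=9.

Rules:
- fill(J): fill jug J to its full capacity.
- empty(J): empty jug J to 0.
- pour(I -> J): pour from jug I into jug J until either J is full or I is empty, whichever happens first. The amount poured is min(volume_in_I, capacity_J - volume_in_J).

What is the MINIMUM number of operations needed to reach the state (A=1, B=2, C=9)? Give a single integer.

BFS from (A=5, B=3, C=9). One shortest path:
  1. empty(A) -> (A=0 B=3 C=9)
  2. fill(B) -> (A=0 B=6 C=9)
  3. empty(C) -> (A=0 B=6 C=0)
  4. pour(B -> A) -> (A=5 B=1 C=0)
  5. pour(A -> C) -> (A=0 B=1 C=5)
  6. pour(B -> A) -> (A=1 B=0 C=5)
  7. fill(B) -> (A=1 B=6 C=5)
  8. pour(B -> C) -> (A=1 B=2 C=9)
Reached target in 8 moves.

Answer: 8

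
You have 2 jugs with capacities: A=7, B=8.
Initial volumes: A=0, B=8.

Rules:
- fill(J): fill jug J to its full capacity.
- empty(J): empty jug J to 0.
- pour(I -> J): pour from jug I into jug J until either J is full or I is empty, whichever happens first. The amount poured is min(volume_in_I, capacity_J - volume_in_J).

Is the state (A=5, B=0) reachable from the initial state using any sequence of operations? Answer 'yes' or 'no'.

Answer: yes

Derivation:
BFS from (A=0, B=8):
  1. fill(A) -> (A=7 B=8)
  2. empty(B) -> (A=7 B=0)
  3. pour(A -> B) -> (A=0 B=7)
  4. fill(A) -> (A=7 B=7)
  5. pour(A -> B) -> (A=6 B=8)
  6. empty(B) -> (A=6 B=0)
  7. pour(A -> B) -> (A=0 B=6)
  8. fill(A) -> (A=7 B=6)
  9. pour(A -> B) -> (A=5 B=8)
  10. empty(B) -> (A=5 B=0)
Target reached → yes.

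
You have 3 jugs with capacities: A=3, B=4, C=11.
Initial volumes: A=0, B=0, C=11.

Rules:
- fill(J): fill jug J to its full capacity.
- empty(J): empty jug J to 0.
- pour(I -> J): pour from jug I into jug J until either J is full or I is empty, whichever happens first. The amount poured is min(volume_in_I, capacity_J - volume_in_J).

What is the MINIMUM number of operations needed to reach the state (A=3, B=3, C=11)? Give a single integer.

BFS from (A=0, B=0, C=11). One shortest path:
  1. fill(A) -> (A=3 B=0 C=11)
  2. pour(A -> B) -> (A=0 B=3 C=11)
  3. fill(A) -> (A=3 B=3 C=11)
Reached target in 3 moves.

Answer: 3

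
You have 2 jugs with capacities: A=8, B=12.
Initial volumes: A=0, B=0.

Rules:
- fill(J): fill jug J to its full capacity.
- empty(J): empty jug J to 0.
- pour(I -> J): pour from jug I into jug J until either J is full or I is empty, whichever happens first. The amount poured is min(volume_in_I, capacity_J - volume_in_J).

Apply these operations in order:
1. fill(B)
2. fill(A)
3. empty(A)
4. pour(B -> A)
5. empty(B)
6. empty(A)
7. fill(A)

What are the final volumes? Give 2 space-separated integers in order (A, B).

Answer: 8 0

Derivation:
Step 1: fill(B) -> (A=0 B=12)
Step 2: fill(A) -> (A=8 B=12)
Step 3: empty(A) -> (A=0 B=12)
Step 4: pour(B -> A) -> (A=8 B=4)
Step 5: empty(B) -> (A=8 B=0)
Step 6: empty(A) -> (A=0 B=0)
Step 7: fill(A) -> (A=8 B=0)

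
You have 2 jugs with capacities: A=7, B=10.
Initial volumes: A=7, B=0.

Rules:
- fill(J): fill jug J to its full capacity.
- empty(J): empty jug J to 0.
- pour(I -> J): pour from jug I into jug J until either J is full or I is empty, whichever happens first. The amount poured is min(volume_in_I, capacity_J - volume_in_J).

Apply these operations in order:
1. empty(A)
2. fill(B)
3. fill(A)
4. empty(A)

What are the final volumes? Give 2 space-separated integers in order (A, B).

Step 1: empty(A) -> (A=0 B=0)
Step 2: fill(B) -> (A=0 B=10)
Step 3: fill(A) -> (A=7 B=10)
Step 4: empty(A) -> (A=0 B=10)

Answer: 0 10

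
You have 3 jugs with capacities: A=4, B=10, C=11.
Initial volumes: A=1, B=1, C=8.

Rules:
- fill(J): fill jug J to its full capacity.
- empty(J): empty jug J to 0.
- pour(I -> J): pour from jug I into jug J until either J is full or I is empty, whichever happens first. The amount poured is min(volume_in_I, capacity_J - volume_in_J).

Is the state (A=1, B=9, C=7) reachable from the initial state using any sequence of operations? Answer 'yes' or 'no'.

BFS explored all 391 reachable states.
Reachable set includes: (0,0,0), (0,0,1), (0,0,2), (0,0,3), (0,0,4), (0,0,5), (0,0,6), (0,0,7), (0,0,8), (0,0,9), (0,0,10), (0,0,11) ...
Target (A=1, B=9, C=7) not in reachable set → no.

Answer: no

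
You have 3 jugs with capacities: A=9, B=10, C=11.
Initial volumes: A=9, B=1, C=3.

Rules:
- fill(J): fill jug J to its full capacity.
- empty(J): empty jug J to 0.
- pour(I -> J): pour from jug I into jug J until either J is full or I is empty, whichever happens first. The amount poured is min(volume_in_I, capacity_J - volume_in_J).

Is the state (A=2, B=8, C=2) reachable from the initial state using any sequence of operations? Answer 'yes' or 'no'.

Answer: no

Derivation:
BFS explored all 600 reachable states.
Reachable set includes: (0,0,0), (0,0,1), (0,0,2), (0,0,3), (0,0,4), (0,0,5), (0,0,6), (0,0,7), (0,0,8), (0,0,9), (0,0,10), (0,0,11) ...
Target (A=2, B=8, C=2) not in reachable set → no.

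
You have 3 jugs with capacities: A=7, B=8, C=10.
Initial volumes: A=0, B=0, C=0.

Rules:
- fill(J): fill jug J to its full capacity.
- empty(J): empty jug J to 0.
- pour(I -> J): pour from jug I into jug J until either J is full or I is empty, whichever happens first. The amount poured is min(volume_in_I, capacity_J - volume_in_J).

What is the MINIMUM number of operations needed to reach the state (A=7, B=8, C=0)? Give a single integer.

BFS from (A=0, B=0, C=0). One shortest path:
  1. fill(A) -> (A=7 B=0 C=0)
  2. fill(B) -> (A=7 B=8 C=0)
Reached target in 2 moves.

Answer: 2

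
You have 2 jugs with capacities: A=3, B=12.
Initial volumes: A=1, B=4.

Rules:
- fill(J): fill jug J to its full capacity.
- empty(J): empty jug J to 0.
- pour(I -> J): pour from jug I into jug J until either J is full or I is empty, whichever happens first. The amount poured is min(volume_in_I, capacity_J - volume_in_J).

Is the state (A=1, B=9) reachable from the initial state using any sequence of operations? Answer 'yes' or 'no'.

BFS explored all 31 reachable states.
Reachable set includes: (0,0), (0,1), (0,2), (0,3), (0,4), (0,5), (0,6), (0,7), (0,8), (0,9), (0,10), (0,11) ...
Target (A=1, B=9) not in reachable set → no.

Answer: no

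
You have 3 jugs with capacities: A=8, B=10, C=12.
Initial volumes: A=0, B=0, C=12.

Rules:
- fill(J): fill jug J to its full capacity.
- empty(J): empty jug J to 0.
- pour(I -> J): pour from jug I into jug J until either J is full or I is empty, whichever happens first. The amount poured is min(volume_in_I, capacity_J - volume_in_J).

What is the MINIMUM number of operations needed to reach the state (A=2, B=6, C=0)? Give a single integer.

Answer: 7

Derivation:
BFS from (A=0, B=0, C=12). One shortest path:
  1. pour(C -> A) -> (A=8 B=0 C=4)
  2. pour(C -> B) -> (A=8 B=4 C=0)
  3. pour(A -> C) -> (A=0 B=4 C=8)
  4. fill(A) -> (A=8 B=4 C=8)
  5. pour(A -> B) -> (A=2 B=10 C=8)
  6. pour(B -> C) -> (A=2 B=6 C=12)
  7. empty(C) -> (A=2 B=6 C=0)
Reached target in 7 moves.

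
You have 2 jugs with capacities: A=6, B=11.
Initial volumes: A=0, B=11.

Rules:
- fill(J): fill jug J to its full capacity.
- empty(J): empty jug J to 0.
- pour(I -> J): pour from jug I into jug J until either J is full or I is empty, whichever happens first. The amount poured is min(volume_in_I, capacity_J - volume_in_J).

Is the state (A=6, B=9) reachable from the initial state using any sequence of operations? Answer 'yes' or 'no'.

Answer: yes

Derivation:
BFS from (A=0, B=11):
  1. pour(B -> A) -> (A=6 B=5)
  2. empty(A) -> (A=0 B=5)
  3. pour(B -> A) -> (A=5 B=0)
  4. fill(B) -> (A=5 B=11)
  5. pour(B -> A) -> (A=6 B=10)
  6. empty(A) -> (A=0 B=10)
  7. pour(B -> A) -> (A=6 B=4)
  8. empty(A) -> (A=0 B=4)
  9. pour(B -> A) -> (A=4 B=0)
  10. fill(B) -> (A=4 B=11)
  11. pour(B -> A) -> (A=6 B=9)
Target reached → yes.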